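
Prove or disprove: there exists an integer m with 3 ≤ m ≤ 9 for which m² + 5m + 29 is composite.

At m = 9: 9² + 5·9 + 29 = 155 = 5·31, which is composite.

m = 9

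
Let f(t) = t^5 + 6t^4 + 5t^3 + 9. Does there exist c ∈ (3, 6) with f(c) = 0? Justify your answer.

No.

The endpoint values f(3) = 873 and f(6) = 16641 are both positive. Claim: f(t) > 0 for every t in (3, 6).
Shift to the endpoint 3: with t = 3 + u (0 < u < 3), one computes f(3 + u) = u^5 + 21u^4 + 167u^3 + 639u^2 + 1188u + 873.
The nonzero coefficients here are all positive, so for u > 0 every term is positive (or zero), and the constant term 873 is strictly positive.
So f is strictly positive on (3, 6); no root exists in the interval.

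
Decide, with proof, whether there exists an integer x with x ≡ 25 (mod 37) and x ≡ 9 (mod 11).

x = 284

The moduli 37 and 11 are coprime, so by the Chinese Remainder Theorem a unique solution modulo 407 exists.
Write x = 25 + 37t and require 25 + 37t ≡ 9 (mod 11), i.e. 37t ≡ 6 (mod 11).
37 ≡ 4 (mod 11), so this reads 4t ≡ 6 (mod 11). To invert 4 modulo 11: 11 = 2·4 + 3, 4 = 1·3 + 1, 3 = 3·1 + 0, and unwinding, 1 = 4 − 1·3 = 4 − (11 − 2·4) = −11 + 3·4. Thus 4⁻¹ ≡ 3 (mod 11).
Multiplying by 3: t ≡ 3·6 = 18 ≡ 7 (mod 11).
Taking t = 7 gives x = 25 + 37·7 = 284.
Verify: 284 = 7·37 + 25 and 284 = 25·11 + 9. ✓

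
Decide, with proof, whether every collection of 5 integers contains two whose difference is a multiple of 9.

Try 5 consecutive integers, 7, 8, …, 11. Their remainders mod 9 are 7, 8, 0, 1, 2 — pairwise different, as any 5 ≤ 9 consecutive integers have distinct residues.
Any two of them differ by at most 4 < 9 and by at least 1, so no difference is a multiple of 9.

No, the set {7, 8, 9, 10, 11} is a counterexample.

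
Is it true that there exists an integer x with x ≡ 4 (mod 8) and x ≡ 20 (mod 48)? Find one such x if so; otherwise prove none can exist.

The moduli are not coprime: gcd(8, 48) = 8. Compatibility requires 8 ∣ (20 − 4) = 16, which holds, so solutions exist.
List candidates x ≡ 4 (mod 8): 4, 12, 20. Modulo 48 these are 4, 12, 20; 20 gives 20 as required.
Indeed 20 ≡ 4 (mod 8) and 20 ≡ 20 (mod 48).

x = 20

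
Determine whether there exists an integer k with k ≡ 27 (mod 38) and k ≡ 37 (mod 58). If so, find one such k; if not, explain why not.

k = 559

Here gcd(38, 58) = 2, and both 27 and 37 leave remainder 1 mod 2, so the system is consistent.
Write k = 27 + 38t. Then 38t ≡ 37 − 27 ≡ 10 (mod 58); dividing through by 2 gives 19t ≡ 5 (mod 29).
Since 19·26 = 494 = 17·29 + 1, the inverse of 19 mod 29 is 26.
Multiplying by 26: t ≡ 26·5 = 130 ≡ 14 (mod 29).
Then k = 27 + 38·14 = 559.
Indeed 559 ≡ 27 (mod 38) and 559 ≡ 37 (mod 58).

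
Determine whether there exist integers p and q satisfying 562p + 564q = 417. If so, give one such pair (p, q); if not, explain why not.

No such integers exist.

Any value of 562p + 564q is a multiple of gcd(562, 564) = 2.
But 417 = 2·208 + 1, so 2 ∤ 417.
Hence no integers p, q satisfy the equation.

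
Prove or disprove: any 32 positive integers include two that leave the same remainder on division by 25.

True.

Partition the integers by their residue mod 25; there are 25 classes.
Since 32 > 25, two of the 32 integers must share a residue class by the pigeonhole principle; call them a and b.
So a and b have equal remainders mod 25, which is exactly what was to be shown.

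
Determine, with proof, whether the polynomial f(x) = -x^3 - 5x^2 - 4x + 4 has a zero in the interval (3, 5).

f(3) = -80 and f(5) = -266, both negative, so a sign-change argument is unavailable; we show f keeps this sign on the whole interval.
Substitute x = 3 + u, where 0 < u < 2 on the interval. Expanding, f(3 + u) = -u^3 - 14u^2 - 61u - 80.
All 4 nonzero coefficients of this polynomial in u are negative; hence for u > 0 the value is a sum of negative terms (the constant -80 among them).
Therefore f(x) < 0 throughout (3, 5), and f has no zero there.

No such root exists.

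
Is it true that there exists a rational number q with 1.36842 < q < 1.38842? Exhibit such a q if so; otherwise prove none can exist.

Scale by 8: the interval becomes (10.94736, 11.10736), which contains the integer 11.
So q = 11/8 works: it is a ratio of integers, and dividing 8·1.36842 < 11 < 8·1.38842 through by 8 gives 1.36842 < 11/8 < 1.38842.

q = 11/8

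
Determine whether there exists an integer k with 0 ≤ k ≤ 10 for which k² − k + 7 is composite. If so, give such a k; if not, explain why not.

At k = 7: 7² − 7 + 7 = 49 = 7·7, which is composite.

k = 7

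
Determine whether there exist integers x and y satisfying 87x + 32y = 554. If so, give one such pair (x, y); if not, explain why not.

Since gcd(87, 32) = 1, every integer is an integer combination of 87 and 32.
Dividing repeatedly: 87 = 2·32 + 23, 32 = 1·23 + 9, 23 = 2·9 + 5, 9 = 1·5 + 4, 5 = 1·4 + 1, 4 = 4·1 + 0.
Back-substituting, 1 = 5 − 1·4 = 5 − (9 − 1·5) = −9 + 2·5 = −9 + 2·(23 − 2·9) = 2·23 − 5·9 = 2·23 − 5·(32 − 1·23) = −5·32 + 7·23 = −5·32 + 7·(87 − 2·32) = 7·87 − 19·32; that is, 87·7 + 32·(-19) = 1.
Times 554: 87·3878 + 32·(-10526) = 554, so (3878, -10526) solves it.
Shifting by a multiple of (32, −87) keeps it a solution: x = 3878 − 121·32 = 6, y = -10526 + 121·87 = 1.
Indeed 87·6 + 32·1 = 522 + 32 = 554.

x = 6, y = 1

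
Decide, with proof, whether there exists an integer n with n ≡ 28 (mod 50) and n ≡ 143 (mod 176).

gcd(50, 176) = 2. If n ≡ 28 (mod 50) and n ≡ 143 (mod 176), then n ≡ 28 (mod 2) and n ≡ 143 (mod 2).
But 28 mod 2 = 0 while 143 mod 2 = 1, a contradiction.
So no integer satisfies both congruences.

No, no such integer exists.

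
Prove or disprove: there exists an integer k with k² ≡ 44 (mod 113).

k = 65 works: 65² = 4225, and 4225 − 44 = 4181 = 37·113.

k = 65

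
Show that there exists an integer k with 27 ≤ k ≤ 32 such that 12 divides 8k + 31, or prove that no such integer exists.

No, no such integer k in that range exists.

The values of 8k + 31 for k = 27, 28, …, 32 are 247, 255, 263, 271, 279, 287; reduced mod 12 these are 7, 3, 11, 7, 3, 11.
None is 0, so 12 never divides 8k + 31 on this range.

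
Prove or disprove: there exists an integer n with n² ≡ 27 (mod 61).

n = 24 works: 24² = 576, and 576 − 27 = 549 = 9·61.

n = 24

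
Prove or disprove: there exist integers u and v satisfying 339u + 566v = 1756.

339 and 566 are coprime, so 339u + 566v ranges over all of ℤ.
Run the Euclidean algorithm on 566 and 339: 566 = 1·339 + 227, 339 = 1·227 + 112, 227 = 2·112 + 3, 112 = 37·3 + 1, 3 = 3·1 + 0.
Back-substituting, 1 = 112 − 37·3 = 112 − 37·(227 − 2·112) = −37·227 + 75·112 = −37·227 + 75·(339 − 1·227) = 75·339 − 112·227 = 75·339 − 112·(566 − 1·339) = −112·566 + 187·339; that is, 339·187 + 566·(-112) = 1.
Scaling by 1756 gives the particular solution (u, v) = (328372, -196672).
The general solution is u = 328372 + 566k, v = -196672 − 339k; taking k = -580 gives the smaller pair u = 92, v = -52.
Indeed 339·92 + 566·(-52) = 31188 − 29432 = 1756.

u = 92, v = -52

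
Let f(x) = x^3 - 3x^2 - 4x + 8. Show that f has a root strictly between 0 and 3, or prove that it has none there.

Such a root exists.

f(0) = 8 and f(3) = -4, which have opposite signs.
As a polynomial, f is continuous on every closed interval.
By the Intermediate Value Theorem f must vanish at some point of (0, 3).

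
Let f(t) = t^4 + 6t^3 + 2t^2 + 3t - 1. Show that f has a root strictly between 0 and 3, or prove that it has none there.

Such a root exists.

f(0) = -1 and f(3) = 269, which have opposite signs.
f is continuous everywhere (it is a polynomial), in particular on [0, 3].
By the Intermediate Value Theorem, f takes the value 0 somewhere in the open interval.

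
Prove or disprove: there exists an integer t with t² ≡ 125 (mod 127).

No such integer exists.

Apply Euler's criterion with the prime 127: 125 is a quadratic residue iff 125^63 ≡ 1 (mod 127), and a non-residue iff it is ≡ −1.
Squaring successively (mod 127): 125^2 = 15625 ≡ 4; 125^4 ≡ 4² = 16 ≡ 16; 125^8 ≡ 16² = 256 ≡ 2; 125^16 ≡ 2² = 4 ≡ 4; 125^32 ≡ 4² = 16 ≡ 16.
Since 63 = 32 + 16 + 8 + 4 + 2 + 1, 125^63 ≡ 16 · 4 · 2 · 16 · 4 · 125; multiplying out mod 127: 16·4 = 64 ≡ 64, then 64·2 = 128 ≡ 1, then 1·16 = 16 ≡ 16, then 16·4 = 64 ≡ 64, then 64·125 = 8000 ≡ 126. Thus 125^63 ≡ 126 ≡ −1 (mod 127).
The value −1 means 125 is a non-residue modulo 127, so t² ≡ 125 (mod 127) is impossible.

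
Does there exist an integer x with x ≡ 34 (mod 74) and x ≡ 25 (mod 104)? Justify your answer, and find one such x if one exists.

No such integer exists.

Reduce both congruences modulo 2, which divides 74 and 104: they say x ≡ 34 (mod 2) and x ≡ 25 (mod 2).
However 34 ≡ 0 and 25 ≡ 1 (mod 2), and 0 ≠ 1.
Therefore no such x exists.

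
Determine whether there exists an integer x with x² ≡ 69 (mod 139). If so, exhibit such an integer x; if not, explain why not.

Take x = 25. Then 25² = 625 = 4·139 + 69, so 25² ≡ 69 (mod 139).

x = 25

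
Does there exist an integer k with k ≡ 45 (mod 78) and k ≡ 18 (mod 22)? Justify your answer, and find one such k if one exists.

No, no such integer exists.

gcd(78, 22) = 2. If k ≡ 45 (mod 78) and k ≡ 18 (mod 22), then k ≡ 45 (mod 2) and k ≡ 18 (mod 2).
These are incompatible: 45 − 18 = 27 is not divisible by 2.
Therefore no such k exists.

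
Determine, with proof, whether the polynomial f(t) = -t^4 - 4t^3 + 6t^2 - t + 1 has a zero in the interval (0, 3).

Yes, f has a root in the interval.

f(0) = 1 and f(3) = -137, which have opposite signs.
f is continuous everywhere (it is a polynomial), in particular on [0, 3].
By the Intermediate Value Theorem f must vanish at some point of (0, 3).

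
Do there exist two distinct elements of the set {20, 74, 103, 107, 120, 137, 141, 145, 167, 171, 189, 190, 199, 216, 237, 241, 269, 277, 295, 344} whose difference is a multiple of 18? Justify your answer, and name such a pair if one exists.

Both 20 and 74 leave remainder 2 on division by 18; their difference 54 = 3·18 is a multiple of 18.

Yes: 20 and 74.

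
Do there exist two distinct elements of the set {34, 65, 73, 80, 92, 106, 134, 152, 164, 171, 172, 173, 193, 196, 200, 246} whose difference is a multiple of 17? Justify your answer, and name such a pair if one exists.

No, no such pair exists.

Two integers differ by a multiple of 17 exactly when they have the same residue mod 17. The residues are 34↦0, 65↦14, 73↦5, 80↦12, 92↦7, 106↦4, 134↦15, 152↦16, 164↦11, 171↦1, 172↦2, 173↦3, 193↦6, 196↦9, 200↦13, 246↦8.
These 16 residues are pairwise different, hence no difference of two elements is divisible by 17.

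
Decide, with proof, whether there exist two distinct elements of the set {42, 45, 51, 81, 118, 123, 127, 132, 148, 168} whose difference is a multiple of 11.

No, no such pair exists.

Two integers differ by a multiple of 11 exactly when they have the same residue mod 11. The residues are 42↦9, 45↦1, 51↦7, 81↦4, 118↦8, 123↦2, 127↦6, 132↦0, 148↦5, 168↦3.
All 10 residues are distinct, so no two elements differ by a multiple of 11.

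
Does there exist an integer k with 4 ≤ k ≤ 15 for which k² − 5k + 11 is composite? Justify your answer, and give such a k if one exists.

k = 8

At k = 8: 8² − 5·8 + 11 = 35 = 5·7, which is composite.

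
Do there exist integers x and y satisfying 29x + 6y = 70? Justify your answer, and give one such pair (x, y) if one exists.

x = 2, y = 2

29 and 6 are coprime, so 29x + 6y ranges over all of ℤ.
Dividing repeatedly: 29 = 4·6 + 5, 6 = 1·5 + 1, 5 = 5·1 + 0.
Unwinding: 1 = 6 − 1·5 = 6 − (29 − 4·6) = −29 + 5·6, i.e. 29·(-1) + 6·5 = 1.
Multiplying through by 70: x = (-1)·70 = -70, y = 5·70 = 350 is a solution.
The general solution is x = -70 + 6k, y = 350 − 29k; taking k = 12 gives the smaller pair x = 2, y = 2.
Check: 29·2 + 6·2 = 58 + 12 = 70. ✓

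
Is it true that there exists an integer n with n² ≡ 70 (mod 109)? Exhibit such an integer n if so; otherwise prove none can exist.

No, no such integer exists.

109 is prime, so by Euler's criterion 70 is a square mod 109 iff 70^((109−1)/2) = 70^54 ≡ 1 (mod 109).
Repeated squaring mod 109: 70^2 = 4900 ≡ 104; 70^4 ≡ 104² = 10816 ≡ 25; 70^8 ≡ 25² = 625 ≡ 80; 70^16 ≡ 80² = 6400 ≡ 78; 70^32 ≡ 78² = 6084 ≡ 89.
Since 54 = 32 + 16 + 4 + 2, 70^54 ≡ 89 · 78 · 25 · 104; multiplying out mod 109: 89·78 = 6942 ≡ 75, then 75·25 = 1875 ≡ 22, then 22·104 = 2288 ≡ 108. Thus 70^54 ≡ 108 ≡ −1 (mod 109).
The value −1 means 70 is a non-residue modulo 109, so n² ≡ 70 (mod 109) is impossible.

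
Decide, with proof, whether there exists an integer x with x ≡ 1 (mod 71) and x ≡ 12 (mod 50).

x = 2912

gcd(71, 50) = 1, so the Chinese Remainder Theorem guarantees exactly one residue class mod 3550 satisfying both.
Write x = 1 + 71t and require 1 + 71t ≡ 12 (mod 50), i.e. 71t ≡ 11 (mod 50).
71 ≡ 21 (mod 50), so this reads 21t ≡ 11 (mod 50). Since 21·31 = 651 = 13·50 + 1, the inverse of 21 mod 50 is 31.
Multiplying by 31: t ≡ 31·11 = 341 ≡ 41 (mod 50).
Taking t = 41 gives x = 1 + 71·41 = 2912.
Verify: 2912 = 41·71 + 1 and 2912 = 58·50 + 12. ✓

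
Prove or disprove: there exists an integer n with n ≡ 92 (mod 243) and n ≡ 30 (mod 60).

Both moduli are multiples of 3 = gcd(243, 60), so any solution would satisfy n ≡ 92 and n ≡ 30 modulo 3 simultaneously.
These are incompatible: 92 − 30 = 62 is not divisible by 3.
Hence the system has no solution.

No, no such integer exists.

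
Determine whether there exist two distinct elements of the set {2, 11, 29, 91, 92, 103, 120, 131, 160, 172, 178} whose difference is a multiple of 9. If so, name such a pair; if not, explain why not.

2 mod 9 = 2 and 11 mod 9 = 2, so 11 − 2 = 9 = 1·9.

2 and 11 are such a pair.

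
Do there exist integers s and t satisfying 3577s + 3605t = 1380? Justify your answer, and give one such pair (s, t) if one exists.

There are no such integers.

gcd(3577, 3605) = 7, so every integer of the form 3577s + 3605t is a multiple of 7.
But 1380 is not a multiple of 7 (it leaves remainder 1).
Hence no integers s, t satisfy the equation.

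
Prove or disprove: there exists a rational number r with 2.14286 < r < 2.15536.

Look for a denominator N such that an integer falls strictly between N·2.14286 and N·2.15536. N = 13 works: 13·2.14286 = 27.85718 < 28 < 28.01968 = 13·2.15536.
So r = 28/13 works: it is a ratio of integers, and dividing 13·2.14286 < 28 < 13·2.15536 through by 13 gives 2.14286 < 28/13 < 2.15536.

r = 28/13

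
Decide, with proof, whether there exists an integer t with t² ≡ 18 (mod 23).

t = 8 works: 8² = 64, and 64 − 18 = 46 = 2·23.

t = 8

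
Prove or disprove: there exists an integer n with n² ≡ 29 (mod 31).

No such integer exists.

Apply Euler's criterion with the prime 31: 29 is a quadratic residue iff 29^15 ≡ 1 (mod 31), and a non-residue iff it is ≡ −1.
Repeated squaring mod 31: 29^2 = 841 ≡ 4; 29^4 ≡ 4² = 16 ≡ 16; 29^8 ≡ 16² = 256 ≡ 8.
Since 15 = 8 + 4 + 2 + 1, 29^15 ≡ 8 · 16 · 4 · 29; multiplying out mod 31: 8·16 = 128 ≡ 4, then 4·4 = 16 ≡ 16, then 16·29 = 464 ≡ 30. Thus 29^15 ≡ 30 ≡ −1 (mod 31).
The value −1 means 29 is a non-residue modulo 31, so n² ≡ 29 (mod 31) is impossible.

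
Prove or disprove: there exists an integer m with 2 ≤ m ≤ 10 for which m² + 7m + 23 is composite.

At m = 7: 7² + 7·7 + 23 = 121 = 11·11, which is composite.

m = 7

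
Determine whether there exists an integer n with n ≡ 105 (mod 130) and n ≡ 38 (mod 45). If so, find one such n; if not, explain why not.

No such integer exists.

gcd(130, 45) = 5. If n ≡ 105 (mod 130) and n ≡ 38 (mod 45), then n ≡ 105 (mod 5) and n ≡ 38 (mod 5).
However 105 ≡ 0 and 38 ≡ 3 (mod 5), and 0 ≠ 3.
So no integer satisfies both congruences.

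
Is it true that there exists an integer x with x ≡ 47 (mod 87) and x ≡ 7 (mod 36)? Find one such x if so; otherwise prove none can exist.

No, no such integer exists.

Reduce both congruences modulo 3, which divides 87 and 36: they say x ≡ 47 (mod 3) and x ≡ 7 (mod 3).
However 47 ≡ 2 and 7 ≡ 1 (mod 3), and 2 ≠ 1.
So no integer satisfies both congruences.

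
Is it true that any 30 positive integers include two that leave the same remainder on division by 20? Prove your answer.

True.

Each integer lies in one of the 20 residue classes modulo 20.
Since 30 > 20, two of the 30 integers must share a residue class by the pigeonhole principle; call them a and b.
That is, a and b leave the same remainder on division by 20, as claimed.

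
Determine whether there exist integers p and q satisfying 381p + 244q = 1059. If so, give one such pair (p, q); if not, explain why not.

381 and 244 are coprime, so 381p + 244q ranges over all of ℤ.
Euclidean algorithm: 381 = 1·244 + 137, 244 = 1·137 + 107, 137 = 1·107 + 30, 107 = 3·30 + 17, 30 = 1·17 + 13, 17 = 1·13 + 4, 13 = 3·4 + 1, 4 = 4·1 + 0.
Back-substituting, 1 = 13 − 3·4 = 13 − 3·(17 − 1·13) = −3·17 + 4·13 = −3·17 + 4·(30 − 1·17) = 4·30 − 7·17 = 4·30 − 7·(107 − 3·30) = −7·107 + 25·30 = −7·107 + 25·(137 − 1·107) = 25·137 − 32·107 = 25·137 − 32·(244 − 1·137) = −32·244 + 57·137 = −32·244 + 57·(381 − 1·244) = 57·381 − 89·244; that is, 381·57 + 244·(-89) = 1.
Scaling by 1059 gives the particular solution (p, q) = (60363, -94251).
Shifting by a multiple of (244, −381) keeps it a solution: p = 60363 − 247·244 = 95, q = -94251 + 247·381 = -144.
Indeed 381·95 + 244·(-144) = 36195 − 35136 = 1059.

p = 95, q = -144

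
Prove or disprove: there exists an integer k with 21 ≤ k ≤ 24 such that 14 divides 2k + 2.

The values of 2k + 2 for k = 21, 22, 23, 24 are 44, 46, 48, 50; reduced mod 14 these are 2, 4, 6, 8.
None is 0, so 14 never divides 2k + 2 on this range.

No, no such integer k in that range exists.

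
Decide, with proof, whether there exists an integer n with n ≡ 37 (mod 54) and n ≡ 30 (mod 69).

No, no such integer exists.

Reduce both congruences modulo 3, which divides 54 and 69: they say n ≡ 37 (mod 3) and n ≡ 30 (mod 3).
But 37 mod 3 = 1 while 30 mod 3 = 0, a contradiction.
Hence the system has no solution.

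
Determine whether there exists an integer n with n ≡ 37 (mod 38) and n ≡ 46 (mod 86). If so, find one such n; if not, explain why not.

Both moduli are multiples of 2 = gcd(38, 86), so any solution would satisfy n ≡ 37 and n ≡ 46 modulo 2 simultaneously.
These are incompatible: 37 − 46 = -9 is not divisible by 2.
Therefore no such n exists.

No, no such integer exists.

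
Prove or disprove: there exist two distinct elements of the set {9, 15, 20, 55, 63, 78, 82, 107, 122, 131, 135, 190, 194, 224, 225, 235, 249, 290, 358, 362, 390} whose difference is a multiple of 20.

Both 9 and 249 leave remainder 9 on division by 20; their difference 240 = 12·20 is a multiple of 20.

The pair (9, 249) works.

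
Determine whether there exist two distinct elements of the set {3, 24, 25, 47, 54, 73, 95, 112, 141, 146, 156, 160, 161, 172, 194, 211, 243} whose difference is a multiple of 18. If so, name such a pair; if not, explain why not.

Residues mod 18: 3↦3, 24↦6, 25↦7, 47↦11, 54↦0, 73↦1, 95↦5, 112↦4, 141↦15, 146↦2, 156↦12, 160↦16, 161↦17, 172↦10, 194↦14, 211↦13, 243↦9.
All 17 residues are distinct, so no two elements differ by a multiple of 18.

There is no such pair.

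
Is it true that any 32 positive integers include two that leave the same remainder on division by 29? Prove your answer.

True.

Each integer lies in one of the 29 residue classes modulo 29.
Since 32 > 29, two of the 32 integers must share a residue class by the pigeonhole principle; call them a and b.
That is, a and b leave the same remainder on division by 29, as claimed.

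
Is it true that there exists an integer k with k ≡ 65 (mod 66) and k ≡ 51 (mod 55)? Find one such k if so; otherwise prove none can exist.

No, no such integer exists.

gcd(66, 55) = 11. If k ≡ 65 (mod 66) and k ≡ 51 (mod 55), then k ≡ 65 (mod 11) and k ≡ 51 (mod 11).
But 65 mod 11 = 10 while 51 mod 11 = 7, a contradiction.
Therefore no such k exists.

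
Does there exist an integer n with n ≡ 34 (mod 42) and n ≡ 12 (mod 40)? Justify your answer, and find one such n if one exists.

The moduli are not coprime: gcd(42, 40) = 2. Compatibility requires 2 ∣ (12 − 34) = -22, which holds, so solutions exist.
Write n = 34 + 42t. Then 42t ≡ 12 − 34 ≡ 18 (mod 40); dividing through by 2 gives 21t ≡ 9 (mod 20).
21 ≡ 1 (mod 20), so this reads 1t ≡ 9 (mod 20). So t ≡ 9 (mod 20).
Then n = 34 + 42·9 = 412.
Indeed 412 ≡ 34 (mod 42) and 412 ≡ 12 (mod 40).

n = 412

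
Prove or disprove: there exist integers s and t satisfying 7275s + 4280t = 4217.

No, no such integers exist.

Both 7275 and 4280 are divisible by gcd(7275, 4280) = 5, hence so is any combination 7275s + 4280t.
But 4217 is not a multiple of 5 (it leaves remainder 2).
Therefore 7275s + 4280t = 4217 has no solution in integers.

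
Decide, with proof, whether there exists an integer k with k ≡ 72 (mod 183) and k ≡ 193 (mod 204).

There is no such integer.

gcd(183, 204) = 3. If k ≡ 72 (mod 183) and k ≡ 193 (mod 204), then k ≡ 72 (mod 3) and k ≡ 193 (mod 3).
But 72 mod 3 = 0 while 193 mod 3 = 1, a contradiction.
Hence the system has no solution.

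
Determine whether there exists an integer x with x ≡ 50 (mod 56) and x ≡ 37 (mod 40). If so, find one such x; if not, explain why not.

No, no such integer exists.

Reduce both congruences modulo 8, which divides 56 and 40: they say x ≡ 50 (mod 8) and x ≡ 37 (mod 8).
These are incompatible: 50 − 37 = 13 is not divisible by 8.
Therefore no such x exists.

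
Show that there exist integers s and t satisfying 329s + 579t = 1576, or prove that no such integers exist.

s = 443, t = -249

329 and 579 are coprime, so 329s + 579t ranges over all of ℤ.
Run the Euclidean algorithm on 579 and 329: 579 = 1·329 + 250, 329 = 1·250 + 79, 250 = 3·79 + 13, 79 = 6·13 + 1, 13 = 13·1 + 0.
Working back up the chain: 1 = 79 − 6·13 = 79 − 6·(250 − 3·79) = −6·250 + 19·79 = −6·250 + 19·(329 − 1·250) = 19·329 − 25·250 = 19·329 − 25·(579 − 1·329) = −25·579 + 44·329. So 329·44 + 579·(-25) = 1.
Scaling by 1576 gives the particular solution (s, t) = (69344, -39400).
Shifting by a multiple of (579, −329) keeps it a solution: s = 69344 − 119·579 = 443, t = -39400 + 119·329 = -249.
Check: 329·443 + 579·(-249) = 145747 − 144171 = 1576. ✓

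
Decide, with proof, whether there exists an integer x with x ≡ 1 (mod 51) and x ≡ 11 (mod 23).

gcd(51, 23) = 1, so the Chinese Remainder Theorem guarantees exactly one residue class mod 1173 satisfying both.
Write x = 1 + 51t and require 1 + 51t ≡ 11 (mod 23), i.e. 51t ≡ 10 (mod 23).
51 ≡ 5 (mod 23), so this reads 5t ≡ 10 (mod 23). Note 5·14 = 70 ≡ 1 (mod 23) (as 70 − 1 = 3·23), so 5⁻¹ ≡ 14.
Multiplying by 14: t ≡ 14·10 = 140 ≡ 2 (mod 23).
With t = 2: x = 1 + 51·2 = 103.
Verify: 103 = 2·51 + 1 and 103 = 4·23 + 11. ✓

x = 103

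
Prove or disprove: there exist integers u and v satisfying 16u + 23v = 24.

u = 13, v = -8

Since gcd(16, 23) = 1, every integer is an integer combination of 16 and 23.
Dividing repeatedly: 23 = 1·16 + 7, 16 = 2·7 + 2, 7 = 3·2 + 1, 2 = 2·1 + 0.
Unwinding: 1 = 7 − 3·2 = 7 − 3·(16 − 2·7) = −3·16 + 7·7 = −3·16 + 7·(23 − 1·16) = 7·23 − 10·16, i.e. 16·(-10) + 23·7 = 1.
Scaling by 24 gives the particular solution (u, v) = (-240, 168).
Adding 11·23 to u and subtracting 11·16 from v gives the tidier solution (13, -8).
Check: 16·13 + 23·(-8) = 208 − 184 = 24. ✓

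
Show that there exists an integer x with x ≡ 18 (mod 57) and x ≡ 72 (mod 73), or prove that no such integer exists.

The moduli 57 and 73 are coprime, so by the Chinese Remainder Theorem a unique solution modulo 4161 exists.
Any solution of the first congruence is x = 18 + 57t; substituting into the second, 57t ≡ 72 − 18 ≡ 54 (mod 73).
Since 57·41 = 2337 = 32·73 + 1, the inverse of 57 mod 73 is 41.
Therefore t ≡ 41·54 = 2214 ≡ 24 (mod 73).
Taking t = 24 gives x = 18 + 57·24 = 1386.
Indeed 1386 ≡ 18 (mod 57) and 1386 ≡ 72 (mod 73).

x = 1386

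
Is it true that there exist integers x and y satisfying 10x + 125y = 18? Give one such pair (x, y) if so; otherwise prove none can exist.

Both 10 and 125 are divisible by gcd(10, 125) = 5, hence so is any combination 10x + 125y.
But 18 is not a multiple of 5 (it leaves remainder 3).
Therefore 10x + 125y = 18 has no solution in integers.

No, no such integers exist.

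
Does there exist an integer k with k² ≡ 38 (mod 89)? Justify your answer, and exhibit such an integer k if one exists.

No such integer exists.

Apply Euler's criterion with the prime 89: 38 is a quadratic residue iff 38^44 ≡ 1 (mod 89), and a non-residue iff it is ≡ −1.
Squaring successively (mod 89): 38^2 = 1444 ≡ 20; 38^4 ≡ 20² = 400 ≡ 44; 38^8 ≡ 44² = 1936 ≡ 67; 38^16 ≡ 67² = 4489 ≡ 39; 38^32 ≡ 39² = 1521 ≡ 8.
Since 44 = 32 + 8 + 4, 38^44 ≡ 8 · 67 · 44; multiplying out mod 89: 8·67 = 536 ≡ 2, then 2·44 = 88 ≡ 88. Thus 38^44 ≡ 88 ≡ −1 (mod 89).
By Euler's criterion 38 is a quadratic non-residue mod 89: no k satisfies k² ≡ 38 (mod 89).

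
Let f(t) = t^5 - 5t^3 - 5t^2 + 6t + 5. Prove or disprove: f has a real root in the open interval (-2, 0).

f(-2) = -19 and f(0) = 5, which have opposite signs.
Since f is a polynomial it is continuous on [-2, 0].
By the Intermediate Value Theorem f must vanish at some point of (-2, 0).

Such a root exists.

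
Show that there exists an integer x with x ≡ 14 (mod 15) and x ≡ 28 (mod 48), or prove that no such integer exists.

No such integer exists.

Reduce both congruences modulo 3, which divides 15 and 48: they say x ≡ 14 (mod 3) and x ≡ 28 (mod 3).
But 14 mod 3 = 2 while 28 mod 3 = 1, a contradiction.
So no integer satisfies both congruences.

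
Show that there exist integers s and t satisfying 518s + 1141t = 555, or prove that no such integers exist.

Any value of 518s + 1141t is a multiple of gcd(518, 1141) = 7.
However 555 leaves remainder 2 on division by 7.
So the equation is unsolvable over ℤ.

There are no such integers.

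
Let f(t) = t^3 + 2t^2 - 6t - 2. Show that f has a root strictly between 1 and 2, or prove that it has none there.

f(1) = -5 and f(2) = 2, which have opposite signs.
f is continuous everywhere (it is a polynomial), in particular on [1, 2].
By the Intermediate Value Theorem f must vanish at some point of (1, 2).

Yes, f has a root in the interval.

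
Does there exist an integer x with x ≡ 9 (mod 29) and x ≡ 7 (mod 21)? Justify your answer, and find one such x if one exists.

x = 154

The moduli 29 and 21 are coprime, so by the Chinese Remainder Theorem a unique solution modulo 609 exists.
Any solution of the first congruence is x = 9 + 29t; substituting into the second, 29t ≡ 7 − 9 ≡ 19 (mod 21).
29 ≡ 8 (mod 21), so this reads 8t ≡ 19 (mod 21). Note 8·8 = 64 ≡ 1 (mod 21) (as 64 − 1 = 3·21), so 8⁻¹ ≡ 8.
Multiplying by 8: t ≡ 8·19 = 152 ≡ 5 (mod 21).
Taking t = 5 gives x = 9 + 29·5 = 154.
Indeed 154 ≡ 9 (mod 29) and 154 ≡ 7 (mod 21).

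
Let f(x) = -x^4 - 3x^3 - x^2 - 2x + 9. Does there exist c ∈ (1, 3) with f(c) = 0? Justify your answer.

Yes, such a c exists.

f(1) = 2 and f(3) = -168, which have opposite signs.
As a polynomial, f is continuous on every closed interval.
By the Intermediate Value Theorem f must vanish at some point of (1, 3).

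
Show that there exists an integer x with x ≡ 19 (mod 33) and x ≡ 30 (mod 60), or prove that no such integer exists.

gcd(33, 60) = 3. If x ≡ 19 (mod 33) and x ≡ 30 (mod 60), then x ≡ 19 (mod 3) and x ≡ 30 (mod 3).
These are incompatible: 19 − 30 = -11 is not divisible by 3.
Hence the system has no solution.

No such integer exists.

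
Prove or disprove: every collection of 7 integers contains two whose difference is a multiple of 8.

Consider the 7 integers 15, 16, …, 21. They lie in distinct residue classes modulo 8, since 7 ≤ 8.
Any two of them differ by at most 6 < 8 and by at least 1, so no difference is a multiple of 8.

No; for instance {15, 16, 17, 18, 19, 20, 21} is a counterexample.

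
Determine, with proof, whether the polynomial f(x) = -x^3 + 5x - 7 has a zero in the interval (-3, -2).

f(-3) = 5 and f(-2) = -9, which have opposite signs.
f is continuous everywhere (it is a polynomial), in particular on [-3, -2].
By the Intermediate Value Theorem, f takes the value 0 somewhere in the open interval.

Yes, f has a root in the interval.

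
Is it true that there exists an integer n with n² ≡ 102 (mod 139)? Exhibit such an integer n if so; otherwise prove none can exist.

139 is prime, so by Euler's criterion 102 is a square mod 139 iff 102^((139−1)/2) = 102^69 ≡ 1 (mod 139).
Squaring successively (mod 139): 102^2 = 10404 ≡ 118; 102^4 ≡ 118² = 13924 ≡ 24; 102^8 ≡ 24² = 576 ≡ 20; 102^16 ≡ 20² = 400 ≡ 122; 102^32 ≡ 122² = 14884 ≡ 11; 102^64 ≡ 11² = 121 ≡ 121.
Since 69 = 64 + 4 + 1, 102^69 ≡ 121 · 24 · 102; multiplying out mod 139: 121·24 = 2904 ≡ 124, then 124·102 = 12648 ≡ 138. Thus 102^69 ≡ 138 ≡ −1 (mod 139).
By Euler's criterion 102 is a quadratic non-residue mod 139: no n satisfies n² ≡ 102 (mod 139).

No such integer exists.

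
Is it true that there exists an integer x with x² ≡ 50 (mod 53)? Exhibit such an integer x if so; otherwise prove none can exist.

There is no such integer.

53 is prime, so by Euler's criterion 50 is a square mod 53 iff 50^((53−1)/2) = 50^26 ≡ 1 (mod 53).
Squaring successively (mod 53): 50^2 = 2500 ≡ 9; 50^4 ≡ 9² = 81 ≡ 28; 50^8 ≡ 28² = 784 ≡ 42; 50^16 ≡ 42² = 1764 ≡ 15.
Since 26 = 16 + 8 + 2, 50^26 ≡ 15 · 42 · 9; multiplying out mod 53: 15·42 = 630 ≡ 47, then 47·9 = 423 ≡ 52. Thus 50^26 ≡ 52 ≡ −1 (mod 53).
The value −1 means 50 is a non-residue modulo 53, so x² ≡ 50 (mod 53) is impossible.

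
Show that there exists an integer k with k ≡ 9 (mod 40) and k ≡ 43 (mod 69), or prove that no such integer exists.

k = 1009

Since 40 and 69 share no common factor, CRT says the pair of congruences has a solution (unique mod 2760).
Write k = 9 + 40t and require 9 + 40t ≡ 43 (mod 69), i.e. 40t ≡ 34 (mod 69).
Note 40·19 = 760 ≡ 1 (mod 69) (as 760 − 1 = 11·69), so 40⁻¹ ≡ 19.
Therefore t ≡ 19·34 = 646 ≡ 25 (mod 69).
With t = 25: k = 9 + 40·25 = 1009.
Check: 1009 mod 40 = 9, 1009 mod 69 = 43. ✓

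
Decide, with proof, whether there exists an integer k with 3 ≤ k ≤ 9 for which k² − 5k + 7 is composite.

k = 7

At k = 7: 7² − 5·7 + 7 = 21 = 3·7, which is composite.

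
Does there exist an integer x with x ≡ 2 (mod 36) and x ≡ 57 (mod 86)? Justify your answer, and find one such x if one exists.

There is no such integer.

Both moduli are multiples of 2 = gcd(36, 86), so any solution would satisfy x ≡ 2 and x ≡ 57 modulo 2 simultaneously.
But 2 mod 2 = 0 while 57 mod 2 = 1, a contradiction.
So no integer satisfies both congruences.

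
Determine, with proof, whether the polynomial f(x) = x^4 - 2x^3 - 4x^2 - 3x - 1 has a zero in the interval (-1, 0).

Yes, f has a root in the interval.

f(-1) = 1 and f(0) = -1, which have opposite signs.
f is continuous everywhere (it is a polynomial), in particular on [-1, 0].
By the Intermediate Value Theorem f must vanish at some point of (-1, 0).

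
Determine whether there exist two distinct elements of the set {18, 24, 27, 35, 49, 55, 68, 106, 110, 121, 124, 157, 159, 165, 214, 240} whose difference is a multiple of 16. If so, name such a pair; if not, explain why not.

Reduce each element modulo 16: 18↦2, 24↦8, 27↦11, 35↦3, 49↦1, 55↦7, 68↦4, 106↦10, 110↦14, 121↦9, 124↦12, 157↦13, 159↦15, 165↦5, 214↦6, 240↦0.
No residue repeats among the 16 elements, so no pair has difference ≡ 0 (mod 16).

There is no such pair.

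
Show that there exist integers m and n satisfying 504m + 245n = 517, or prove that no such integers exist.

Both 504 and 245 are divisible by gcd(504, 245) = 7, hence so is any combination 504m + 245n.
But 517 = 7·73 + 6, so 7 ∤ 517.
Therefore 504m + 245n = 517 has no solution in integers.

No such integers exist.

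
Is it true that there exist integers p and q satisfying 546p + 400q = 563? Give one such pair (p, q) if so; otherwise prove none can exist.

Any value of 546p + 400q is a multiple of gcd(546, 400) = 2.
But 563 = 2·281 + 1, so 2 ∤ 563.
Therefore 546p + 400q = 563 has no solution in integers.

There are no such integers.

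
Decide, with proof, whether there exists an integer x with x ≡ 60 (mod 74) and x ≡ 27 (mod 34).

Both moduli are multiples of 2 = gcd(74, 34), so any solution would satisfy x ≡ 60 and x ≡ 27 modulo 2 simultaneously.
These are incompatible: 60 − 27 = 33 is not divisible by 2.
So no integer satisfies both congruences.

There is no such integer.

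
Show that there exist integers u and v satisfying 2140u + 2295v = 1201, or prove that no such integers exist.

Any value of 2140u + 2295v is a multiple of gcd(2140, 2295) = 5.
However 1201 leaves remainder 1 on division by 5.
Hence no integers u, v satisfy the equation.

No such integers exist.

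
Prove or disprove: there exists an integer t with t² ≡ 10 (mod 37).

t = 11

t = 11 works: 11² = 121, and 121 − 10 = 111 = 3·37.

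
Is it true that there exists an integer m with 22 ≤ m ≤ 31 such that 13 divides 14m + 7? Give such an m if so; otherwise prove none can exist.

At m = 22, 14·22 + 7 = 315 ≡ 3 (mod 13), and each step in m adds 14 ≡ 1 (mod 13), giving residues 3, 4, 5, 6, 7, 8, 9, 10, 11, 12 for m = 22, 23, …, 31.
The residue 0 does not occur, so no m in [22, 31] makes 14m + 7 a multiple of 13.

No, no such integer m in that range exists.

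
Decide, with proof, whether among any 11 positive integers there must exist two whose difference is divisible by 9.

Yes, this is always true.

There are exactly 9 possible remainders on division by 9.
Since 11 > 9, two of the 11 integers must share a residue class by the pigeonhole principle; call them a and b.
Equal remainders mean a − b ≡ 0 (mod 9), so 9 divides their difference.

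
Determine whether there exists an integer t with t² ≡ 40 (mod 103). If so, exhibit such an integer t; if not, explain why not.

No such integer exists.

Apply Euler's criterion with the prime 103: 40 is a quadratic residue iff 40^51 ≡ 1 (mod 103), and a non-residue iff it is ≡ −1.
Squaring successively (mod 103): 40^2 = 1600 ≡ 55; 40^4 ≡ 55² = 3025 ≡ 38; 40^8 ≡ 38² = 1444 ≡ 2; 40^16 ≡ 2² = 4 ≡ 4; 40^32 ≡ 4² = 16 ≡ 16.
Since 51 = 32 + 16 + 2 + 1, 40^51 ≡ 16 · 4 · 55 · 40; multiplying out mod 103: 16·4 = 64 ≡ 64, then 64·55 = 3520 ≡ 18, then 18·40 = 720 ≡ 102. Thus 40^51 ≡ 102 ≡ −1 (mod 103).
The value −1 means 40 is a non-residue modulo 103, so t² ≡ 40 (mod 103) is impossible.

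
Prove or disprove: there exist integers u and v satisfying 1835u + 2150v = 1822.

gcd(1835, 2150) = 5, so every integer of the form 1835u + 2150v is a multiple of 5.
But 1822 is not a multiple of 5 (it leaves remainder 2).
Hence no integers u, v satisfy the equation.

There are no such integers.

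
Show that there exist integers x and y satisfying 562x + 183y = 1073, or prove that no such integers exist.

x = 167, y = -507

562 and 183 are coprime, so 562x + 183y ranges over all of ℤ.
Run the Euclidean algorithm on 562 and 183: 562 = 3·183 + 13, 183 = 14·13 + 1, 13 = 13·1 + 0.
Back-substituting, 1 = 183 − 14·13 = 183 − 14·(562 − 3·183) = −14·562 + 43·183; that is, 562·(-14) + 183·43 = 1.
Times 1073: 562·(-15022) + 183·46139 = 1073, so (-15022, 46139) solves it.
Shifting by a multiple of (183, −562) keeps it a solution: x = -15022 + 83·183 = 167, y = 46139 − 83·562 = -507.
Check: 562·167 + 183·(-507) = 93854 − 92781 = 1073. ✓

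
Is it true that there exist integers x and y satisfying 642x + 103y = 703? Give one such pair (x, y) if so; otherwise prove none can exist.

642 and 103 are coprime, so 642x + 103y ranges over all of ℤ.
Euclidean algorithm: 642 = 6·103 + 24, 103 = 4·24 + 7, 24 = 3·7 + 3, 7 = 2·3 + 1, 3 = 3·1 + 0.
Unwinding: 1 = 7 − 2·3 = 7 − 2·(24 − 3·7) = −2·24 + 7·7 = −2·24 + 7·(103 − 4·24) = 7·103 − 30·24 = 7·103 − 30·(642 − 6·103) = −30·642 + 187·103, i.e. 642·(-30) + 103·187 = 1.
Scaling by 703 gives the particular solution (x, y) = (-21090, 131461).
Shifting by a multiple of (103, −642) keeps it a solution: x = -21090 + 205·103 = 25, y = 131461 − 205·642 = -149.
Indeed 642·25 + 103·(-149) = 16050 − 15347 = 703.

x = 25, y = -149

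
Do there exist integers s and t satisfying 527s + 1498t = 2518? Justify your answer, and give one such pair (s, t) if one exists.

Since gcd(527, 1498) = 1, every integer is an integer combination of 527 and 1498.
Run the Euclidean algorithm on 1498 and 527: 1498 = 2·527 + 444, 527 = 1·444 + 83, 444 = 5·83 + 29, 83 = 2·29 + 25, 29 = 1·25 + 4, 25 = 6·4 + 1, 4 = 4·1 + 0.
Back-substituting, 1 = 25 − 6·4 = 25 − 6·(29 − 1·25) = −6·29 + 7·25 = −6·29 + 7·(83 − 2·29) = 7·83 − 20·29 = 7·83 − 20·(444 − 5·83) = −20·444 + 107·83 = −20·444 + 107·(527 − 1·444) = 107·527 − 127·444 = 107·527 − 127·(1498 − 2·527) = −127·1498 + 361·527; that is, 527·361 + 1498·(-127) = 1.
Scaling by 2518 gives the particular solution (s, t) = (908998, -319786).
The general solution is s = 908998 + 1498k, t = -319786 − 527k; taking k = -606 gives the smaller pair s = 1210, t = -424.
Check: 527·1210 + 1498·(-424) = 637670 − 635152 = 2518. ✓

s = 1210, t = -424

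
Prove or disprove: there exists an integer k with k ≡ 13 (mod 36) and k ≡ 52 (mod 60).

Reduce both congruences modulo 12, which divides 36 and 60: they say k ≡ 13 (mod 12) and k ≡ 52 (mod 12).
However 13 ≡ 1 and 52 ≡ 4 (mod 12), and 1 ≠ 4.
Hence the system has no solution.

No such integer exists.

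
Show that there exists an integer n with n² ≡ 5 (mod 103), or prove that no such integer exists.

103 is prime, so by Euler's criterion 5 is a square mod 103 iff 5^((103−1)/2) = 5^51 ≡ 1 (mod 103).
Repeated squaring mod 103: 5^2 = 25 ≡ 25; 5^4 ≡ 25² = 625 ≡ 7; 5^8 ≡ 7² = 49 ≡ 49; 5^16 ≡ 49² = 2401 ≡ 32; 5^32 ≡ 32² = 1024 ≡ 97.
Since 51 = 32 + 16 + 2 + 1, 5^51 ≡ 97 · 32 · 25 · 5; multiplying out mod 103: 97·32 = 3104 ≡ 14, then 14·25 = 350 ≡ 41, then 41·5 = 205 ≡ 102. Thus 5^51 ≡ 102 ≡ −1 (mod 103).
The value −1 means 5 is a non-residue modulo 103, so n² ≡ 5 (mod 103) is impossible.

No such integer exists.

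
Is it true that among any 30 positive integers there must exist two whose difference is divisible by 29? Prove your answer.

Each integer lies in one of the 29 residue classes modulo 29.
Since 30 > 29, two of the 30 integers must share a residue class by the pigeonhole principle; call them a and b.
Equal remainders mean a − b ≡ 0 (mod 29), so 29 divides their difference.

Yes, this is always true.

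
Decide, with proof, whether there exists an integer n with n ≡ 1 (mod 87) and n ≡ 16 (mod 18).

Here gcd(87, 18) = 3, and both 1 and 16 leave remainder 1 mod 3, so the system is consistent.
Step through n = 1, 1 + 87, 1 + 2·87, …: the values 1, 88 reduce mod 18 to 1, 16. The value 88 hits 16.
Indeed 88 ≡ 1 (mod 87) and 88 ≡ 16 (mod 18).

n = 88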